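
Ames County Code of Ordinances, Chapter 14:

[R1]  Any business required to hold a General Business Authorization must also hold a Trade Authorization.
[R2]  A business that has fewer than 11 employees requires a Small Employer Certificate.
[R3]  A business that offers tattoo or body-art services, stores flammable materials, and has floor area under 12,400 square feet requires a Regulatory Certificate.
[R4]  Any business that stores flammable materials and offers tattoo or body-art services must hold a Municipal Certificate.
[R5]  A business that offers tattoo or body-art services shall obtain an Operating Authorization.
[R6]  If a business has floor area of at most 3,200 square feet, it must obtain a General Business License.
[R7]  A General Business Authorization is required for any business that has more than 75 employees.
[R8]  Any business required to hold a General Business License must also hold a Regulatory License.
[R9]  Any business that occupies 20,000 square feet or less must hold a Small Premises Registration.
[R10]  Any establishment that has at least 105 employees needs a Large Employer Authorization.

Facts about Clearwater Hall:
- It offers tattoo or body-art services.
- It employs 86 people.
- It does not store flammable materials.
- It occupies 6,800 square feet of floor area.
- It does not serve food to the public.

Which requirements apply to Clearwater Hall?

General Business Authorization, Operating Authorization, Small Premises Registration, Trade Authorization

[R1] General Business Authorization is required → Trade Authorization also required.
[R2] employees 86 ≥ 11 → Small Employer Certificate not required.
[R3] offers tattoo or body-art services; does not store flammable materials; floor area 6,800 square feet < 12,400 square feet → Regulatory Certificate not required.
[R4] does not store flammable materials; offers tattoo or body-art services → Municipal Certificate not required.
[R5] offers tattoo or body-art services → Operating Authorization required.
[R6] floor area 6,800 square feet > 3,200 square feet → General Business License not required.
[R7] employees 86 > 75 → General Business Authorization required.
[R8] General Business License is not required → no effect.
[R9] floor area 6,800 square feet ≤ 20,000 square feet → Small Premises Registration required.
[R10] employees 86 < 105 → Large Employer Authorization not required.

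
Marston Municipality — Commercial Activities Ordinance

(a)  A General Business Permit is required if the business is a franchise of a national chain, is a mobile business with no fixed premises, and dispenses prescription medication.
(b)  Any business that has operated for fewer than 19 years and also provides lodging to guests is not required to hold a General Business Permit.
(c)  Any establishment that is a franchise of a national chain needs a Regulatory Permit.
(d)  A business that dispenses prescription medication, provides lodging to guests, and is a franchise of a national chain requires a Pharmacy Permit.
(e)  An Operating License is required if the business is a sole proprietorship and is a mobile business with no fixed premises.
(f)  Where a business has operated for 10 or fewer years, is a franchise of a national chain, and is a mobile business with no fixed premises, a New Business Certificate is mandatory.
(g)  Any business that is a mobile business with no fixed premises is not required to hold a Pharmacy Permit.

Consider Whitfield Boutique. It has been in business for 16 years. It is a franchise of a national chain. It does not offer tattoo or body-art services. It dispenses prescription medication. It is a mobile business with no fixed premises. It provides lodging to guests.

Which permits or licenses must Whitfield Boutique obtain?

Regulatory Permit

(a) is a franchise of a national chain; is a mobile business with no fixed premises; dispenses prescription medication → General Business Permit required.
(b) years in business 16 < 19; provides lodging to guests → exempt from General Business Permit.
(c) is a franchise of a national chain → Regulatory Permit required.
(d) dispenses prescription medication; provides lodging to guests; is a franchise of a national chain → Pharmacy Permit required.
(e) is a franchise of a national chain (not: is a sole proprietorship); is a mobile business with no fixed premises → Operating License not required.
(f) years in business 16 > 10; is a franchise of a national chain; is a mobile business with no fixed premises → New Business Certificate not required.
(g) is a mobile business with no fixed premises → exempt from Pharmacy Permit.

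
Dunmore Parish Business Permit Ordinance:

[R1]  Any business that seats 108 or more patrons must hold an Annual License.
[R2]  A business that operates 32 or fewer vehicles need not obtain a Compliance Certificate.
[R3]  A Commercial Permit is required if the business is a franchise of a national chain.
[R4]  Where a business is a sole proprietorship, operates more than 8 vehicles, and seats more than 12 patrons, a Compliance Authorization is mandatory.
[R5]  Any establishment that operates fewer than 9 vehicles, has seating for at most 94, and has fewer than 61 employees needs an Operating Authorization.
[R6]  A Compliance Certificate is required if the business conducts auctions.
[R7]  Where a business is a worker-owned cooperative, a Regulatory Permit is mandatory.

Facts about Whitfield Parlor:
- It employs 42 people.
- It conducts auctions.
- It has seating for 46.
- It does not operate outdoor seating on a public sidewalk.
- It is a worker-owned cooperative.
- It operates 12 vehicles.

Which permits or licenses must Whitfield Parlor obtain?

[R1] seating 46 < 108 → Annual License not required.
[R2] vehicles 12 ≤ 32 → exempt from Compliance Certificate.
[R3] is a worker-owned cooperative (not: is a franchise of a national chain) → Commercial Permit not required.
[R4] is a worker-owned cooperative (not: is a sole proprietorship); vehicles 12 > 8; seating 46 > 12 → Compliance Authorization not required.
[R5] vehicles 12 ≥ 9; seating 46 ≤ 94; employees 42 < 61 → Operating Authorization not required.
[R6] conducts auctions → Compliance Certificate required.
[R7] is a worker-owned cooperative → Regulatory Permit required.

Regulatory Permit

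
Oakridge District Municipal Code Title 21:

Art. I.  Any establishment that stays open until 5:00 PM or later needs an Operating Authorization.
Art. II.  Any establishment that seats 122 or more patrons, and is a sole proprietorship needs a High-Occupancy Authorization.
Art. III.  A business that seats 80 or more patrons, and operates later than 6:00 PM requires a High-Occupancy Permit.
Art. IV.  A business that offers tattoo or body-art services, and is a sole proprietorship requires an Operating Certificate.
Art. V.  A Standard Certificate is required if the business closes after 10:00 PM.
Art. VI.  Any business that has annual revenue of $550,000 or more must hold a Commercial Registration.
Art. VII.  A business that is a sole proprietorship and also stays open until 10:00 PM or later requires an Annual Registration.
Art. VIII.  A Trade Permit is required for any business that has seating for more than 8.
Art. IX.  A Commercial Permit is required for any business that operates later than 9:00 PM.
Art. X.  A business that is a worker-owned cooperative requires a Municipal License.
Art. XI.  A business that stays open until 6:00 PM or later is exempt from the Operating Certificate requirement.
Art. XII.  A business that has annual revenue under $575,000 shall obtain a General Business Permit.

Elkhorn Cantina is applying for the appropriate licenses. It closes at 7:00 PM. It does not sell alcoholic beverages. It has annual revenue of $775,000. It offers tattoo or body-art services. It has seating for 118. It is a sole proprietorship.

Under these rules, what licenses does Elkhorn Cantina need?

Art. I. closes 7:00 PM, after 5:00 PM → Operating Authorization required.
Art. II. seating 118 < 122; is a sole proprietorship → High-Occupancy Authorization not required.
Art. III. seating 118 ≥ 80; closes 7:00 PM, after 6:00 PM → High-Occupancy Permit required.
Art. IV. offers tattoo or body-art services; is a sole proprietorship → Operating Certificate required.
Art. V. closes 7:00 PM, at/before 10:00 PM → Standard Certificate not required.
Art. VI. revenue $775,000 ≥ $550,000 → Commercial Registration required.
Art. VII. is a sole proprietorship; closes 7:00 PM, at/before 10:00 PM → Annual Registration not required.
Art. VIII. seating 118 > 8 → Trade Permit required.
Art. IX. closes 7:00 PM, at/before 9:00 PM → Commercial Permit not required.
Art. X. is a sole proprietorship (not: is a worker-owned cooperative) → Municipal License not required.
Art. XI. closes 7:00 PM, after 6:00 PM → exempt from Operating Certificate.
Art. XII. revenue $775,000 ≥ $575,000 → General Business Permit not required.

Commercial Registration, High-Occupancy Permit, Operating Authorization, Trade Permit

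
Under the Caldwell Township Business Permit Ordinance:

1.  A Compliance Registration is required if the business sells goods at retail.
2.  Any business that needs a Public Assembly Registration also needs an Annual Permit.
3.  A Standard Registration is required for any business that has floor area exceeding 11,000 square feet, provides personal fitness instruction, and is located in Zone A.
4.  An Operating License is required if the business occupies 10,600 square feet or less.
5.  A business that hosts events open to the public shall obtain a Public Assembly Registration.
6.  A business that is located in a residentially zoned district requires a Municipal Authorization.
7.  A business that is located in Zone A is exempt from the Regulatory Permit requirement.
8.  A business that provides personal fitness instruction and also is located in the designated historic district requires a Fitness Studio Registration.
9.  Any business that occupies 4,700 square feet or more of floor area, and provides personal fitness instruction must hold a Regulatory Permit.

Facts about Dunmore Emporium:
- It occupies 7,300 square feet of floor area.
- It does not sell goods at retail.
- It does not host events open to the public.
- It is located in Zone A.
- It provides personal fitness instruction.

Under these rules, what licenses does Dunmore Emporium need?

1. does not sell goods at retail → Compliance Registration not required.
2. Public Assembly Registration is not required → no effect.
3. floor area 7,300 square feet ≤ 11,000 square feet; provides personal fitness instruction; is located in Zone A → Standard Registration not required.
4. floor area 7,300 square feet ≤ 10,600 square feet → Operating License required.
5. does not host events open to the public → Public Assembly Registration not required.
6. is located in Zone A (not: is located in a residentially zoned district) → Municipal Authorization not required.
7. is located in Zone A → exempt from Regulatory Permit.
8. provides personal fitness instruction; is located in Zone A (not: is located in the designated historic district) → Fitness Studio Registration not required.
9. floor area 7,300 square feet ≥ 4,700 square feet; provides personal fitness instruction → Regulatory Permit required.

Operating License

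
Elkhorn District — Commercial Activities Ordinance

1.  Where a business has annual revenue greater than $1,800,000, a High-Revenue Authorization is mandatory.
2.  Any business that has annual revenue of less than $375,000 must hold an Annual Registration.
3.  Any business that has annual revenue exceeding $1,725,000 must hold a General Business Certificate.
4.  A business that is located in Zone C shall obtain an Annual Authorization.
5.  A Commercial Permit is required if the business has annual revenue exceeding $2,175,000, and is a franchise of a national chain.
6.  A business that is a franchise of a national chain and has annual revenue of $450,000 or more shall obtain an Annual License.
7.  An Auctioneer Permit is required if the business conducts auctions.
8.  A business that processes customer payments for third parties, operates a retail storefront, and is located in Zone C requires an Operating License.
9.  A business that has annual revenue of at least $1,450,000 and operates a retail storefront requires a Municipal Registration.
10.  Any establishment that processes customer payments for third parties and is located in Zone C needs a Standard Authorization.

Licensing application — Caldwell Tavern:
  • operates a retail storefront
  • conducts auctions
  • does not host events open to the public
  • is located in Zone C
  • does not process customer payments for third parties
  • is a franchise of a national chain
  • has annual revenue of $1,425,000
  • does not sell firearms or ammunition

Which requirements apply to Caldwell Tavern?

Annual Authorization, Annual License, Auctioneer Permit

1. revenue $1,425,000 ≤ $1,800,000 → High-Revenue Authorization not required.
2. revenue $1,425,000 ≥ $375,000 → Annual Registration not required.
3. revenue $1,425,000 ≤ $1,725,000 → General Business Certificate not required.
4. is located in Zone C → Annual Authorization required.
5. revenue $1,425,000 ≤ $2,175,000; is a franchise of a national chain → Commercial Permit not required.
6. is a franchise of a national chain; revenue $1,425,000 ≥ $450,000 → Annual License required.
7. conducts auctions → Auctioneer Permit required.
8. does not process customer payments for third parties; operates a retail storefront; is located in Zone C → Operating License not required.
9. revenue $1,425,000 < $1,450,000; operates a retail storefront → Municipal Registration not required.
10. does not process customer payments for third parties; is located in Zone C → Standard Authorization not required.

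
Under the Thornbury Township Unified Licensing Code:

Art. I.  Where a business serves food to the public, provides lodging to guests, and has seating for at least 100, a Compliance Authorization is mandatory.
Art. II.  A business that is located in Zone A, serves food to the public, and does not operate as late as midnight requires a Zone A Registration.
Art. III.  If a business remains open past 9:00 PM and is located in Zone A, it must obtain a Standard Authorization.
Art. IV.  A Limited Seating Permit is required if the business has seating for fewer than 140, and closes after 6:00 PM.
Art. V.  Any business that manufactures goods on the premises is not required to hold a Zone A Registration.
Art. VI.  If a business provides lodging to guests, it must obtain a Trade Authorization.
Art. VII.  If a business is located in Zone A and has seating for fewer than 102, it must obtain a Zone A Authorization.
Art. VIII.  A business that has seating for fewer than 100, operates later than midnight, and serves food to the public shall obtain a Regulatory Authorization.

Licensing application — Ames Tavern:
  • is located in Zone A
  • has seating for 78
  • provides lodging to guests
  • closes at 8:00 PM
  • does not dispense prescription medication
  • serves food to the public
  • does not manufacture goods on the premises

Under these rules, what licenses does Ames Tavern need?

Art. I. serves food to the public; provides lodging to guests; seating 78 < 100 → Compliance Authorization not required.
Art. II. is located in Zone A; serves food to the public; closes 8:00 PM, at/before midnight → Zone A Registration required.
Art. III. closes 8:00 PM, at/before 9:00 PM; is located in Zone A → Standard Authorization not required.
Art. IV. seating 78 < 140; closes 8:00 PM, after 6:00 PM → Limited Seating Permit required.
Art. V. does not manufacture goods on the premises → Zone A Registration exemption does not apply.
Art. VI. provides lodging to guests → Trade Authorization required.
Art. VII. is located in Zone A; seating 78 < 102 → Zone A Authorization required.
Art. VIII. seating 78 < 100; closes 8:00 PM, at/before midnight; serves food to the public → Regulatory Authorization not required.

Limited Seating Permit, Trade Authorization, Zone A Authorization, Zone A Registration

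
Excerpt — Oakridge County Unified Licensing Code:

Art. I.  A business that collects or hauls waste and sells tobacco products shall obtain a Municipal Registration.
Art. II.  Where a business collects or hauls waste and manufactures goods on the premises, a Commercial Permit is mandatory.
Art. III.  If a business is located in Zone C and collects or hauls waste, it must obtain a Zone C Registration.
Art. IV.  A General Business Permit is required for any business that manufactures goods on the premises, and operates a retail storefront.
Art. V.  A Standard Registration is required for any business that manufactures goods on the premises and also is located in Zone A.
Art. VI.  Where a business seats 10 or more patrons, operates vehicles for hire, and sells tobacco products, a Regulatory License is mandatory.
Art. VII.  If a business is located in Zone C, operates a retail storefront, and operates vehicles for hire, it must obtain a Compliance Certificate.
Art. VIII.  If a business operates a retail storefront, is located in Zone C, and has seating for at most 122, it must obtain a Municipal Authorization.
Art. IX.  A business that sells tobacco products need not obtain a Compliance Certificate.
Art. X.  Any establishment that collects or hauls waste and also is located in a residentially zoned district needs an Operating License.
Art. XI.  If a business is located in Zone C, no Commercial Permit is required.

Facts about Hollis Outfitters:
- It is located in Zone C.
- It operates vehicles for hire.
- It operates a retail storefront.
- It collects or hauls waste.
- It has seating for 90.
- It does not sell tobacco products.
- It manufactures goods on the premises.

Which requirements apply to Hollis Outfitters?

Art. I. collects or hauls waste; does not sell tobacco products → Municipal Registration not required.
Art. II. collects or hauls waste; manufactures goods on the premises → Commercial Permit required.
Art. III. is located in Zone C; collects or hauls waste → Zone C Registration required.
Art. IV. manufactures goods on the premises; operates a retail storefront → General Business Permit required.
Art. V. manufactures goods on the premises; is located in Zone C (not: is located in Zone A) → Standard Registration not required.
Art. VI. seating 90 ≥ 10; operates vehicles for hire; does not sell tobacco products → Regulatory License not required.
Art. VII. is located in Zone C; operates a retail storefront; operates vehicles for hire → Compliance Certificate required.
Art. VIII. operates a retail storefront; is located in Zone C; seating 90 ≤ 122 → Municipal Authorization required.
Art. IX. does not sell tobacco products → Compliance Certificate exemption does not apply.
Art. X. collects or hauls waste; is located in Zone C (not: is located in a residentially zoned district) → Operating License not required.
Art. XI. is located in Zone C → exempt from Commercial Permit.

Compliance Certificate, General Business Permit, Municipal Authorization, Zone C Registration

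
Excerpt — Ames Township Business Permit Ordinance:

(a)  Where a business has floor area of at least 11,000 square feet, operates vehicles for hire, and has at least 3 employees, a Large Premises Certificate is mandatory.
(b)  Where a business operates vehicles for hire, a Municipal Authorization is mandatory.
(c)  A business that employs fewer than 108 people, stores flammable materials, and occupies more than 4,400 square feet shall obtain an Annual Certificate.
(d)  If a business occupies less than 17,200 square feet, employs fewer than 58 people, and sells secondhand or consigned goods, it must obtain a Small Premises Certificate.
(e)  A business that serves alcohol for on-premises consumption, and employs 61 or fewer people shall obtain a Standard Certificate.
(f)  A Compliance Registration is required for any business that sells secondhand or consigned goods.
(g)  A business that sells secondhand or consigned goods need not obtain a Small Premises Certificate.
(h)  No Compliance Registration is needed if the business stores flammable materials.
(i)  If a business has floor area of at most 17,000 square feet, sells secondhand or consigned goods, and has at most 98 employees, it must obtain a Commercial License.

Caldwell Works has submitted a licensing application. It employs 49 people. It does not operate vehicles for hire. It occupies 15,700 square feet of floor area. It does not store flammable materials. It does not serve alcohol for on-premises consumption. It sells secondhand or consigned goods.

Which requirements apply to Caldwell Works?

Commercial License, Compliance Registration

(a) floor area 15,700 square feet ≥ 11,000 square feet; does not operate vehicles for hire; employees 49 ≥ 3 → Large Premises Certificate not required.
(b) does not operate vehicles for hire → Municipal Authorization not required.
(c) employees 49 < 108; does not store flammable materials; floor area 15,700 square feet > 4,400 square feet → Annual Certificate not required.
(d) floor area 15,700 square feet < 17,200 square feet; employees 49 < 58; sells secondhand or consigned goods → Small Premises Certificate required.
(e) does not serve alcohol for on-premises consumption; employees 49 ≤ 61 → Standard Certificate not required.
(f) sells secondhand or consigned goods → Compliance Registration required.
(g) sells secondhand or consigned goods → exempt from Small Premises Certificate.
(h) does not store flammable materials → Compliance Registration exemption does not apply.
(i) floor area 15,700 square feet ≤ 17,000 square feet; sells secondhand or consigned goods; employees 49 ≤ 98 → Commercial License required.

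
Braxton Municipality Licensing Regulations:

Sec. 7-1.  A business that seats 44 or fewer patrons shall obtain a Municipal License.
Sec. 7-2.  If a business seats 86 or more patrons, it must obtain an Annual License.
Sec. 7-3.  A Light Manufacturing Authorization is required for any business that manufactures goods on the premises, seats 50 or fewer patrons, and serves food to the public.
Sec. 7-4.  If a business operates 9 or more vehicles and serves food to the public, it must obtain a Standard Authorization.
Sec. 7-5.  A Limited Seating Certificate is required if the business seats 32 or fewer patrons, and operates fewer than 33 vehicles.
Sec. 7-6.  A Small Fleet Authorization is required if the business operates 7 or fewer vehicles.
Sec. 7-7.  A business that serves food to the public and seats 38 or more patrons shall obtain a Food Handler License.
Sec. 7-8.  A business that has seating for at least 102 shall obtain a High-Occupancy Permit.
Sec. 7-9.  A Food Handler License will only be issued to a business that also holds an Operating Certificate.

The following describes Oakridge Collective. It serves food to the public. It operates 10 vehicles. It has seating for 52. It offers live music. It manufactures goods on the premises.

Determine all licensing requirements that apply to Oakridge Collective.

Sec. 7-1. seating 52 > 44 → Municipal License not required.
Sec. 7-2. seating 52 < 86 → Annual License not required.
Sec. 7-3. manufactures goods on the premises; seating 52 > 50; serves food to the public → Light Manufacturing Authorization not required.
Sec. 7-4. vehicles 10 ≥ 9; serves food to the public → Standard Authorization required.
Sec. 7-5. seating 52 > 32; vehicles 10 < 33 → Limited Seating Certificate not required.
Sec. 7-6. vehicles 10 > 7 → Small Fleet Authorization not required.
Sec. 7-7. serves food to the public; seating 52 ≥ 38 → Food Handler License required.
Sec. 7-8. seating 52 < 102 → High-Occupancy Permit not required.
Sec. 7-9. Food Handler License is required → Operating Certificate also required.

Food Handler License, Operating Certificate, Standard Authorization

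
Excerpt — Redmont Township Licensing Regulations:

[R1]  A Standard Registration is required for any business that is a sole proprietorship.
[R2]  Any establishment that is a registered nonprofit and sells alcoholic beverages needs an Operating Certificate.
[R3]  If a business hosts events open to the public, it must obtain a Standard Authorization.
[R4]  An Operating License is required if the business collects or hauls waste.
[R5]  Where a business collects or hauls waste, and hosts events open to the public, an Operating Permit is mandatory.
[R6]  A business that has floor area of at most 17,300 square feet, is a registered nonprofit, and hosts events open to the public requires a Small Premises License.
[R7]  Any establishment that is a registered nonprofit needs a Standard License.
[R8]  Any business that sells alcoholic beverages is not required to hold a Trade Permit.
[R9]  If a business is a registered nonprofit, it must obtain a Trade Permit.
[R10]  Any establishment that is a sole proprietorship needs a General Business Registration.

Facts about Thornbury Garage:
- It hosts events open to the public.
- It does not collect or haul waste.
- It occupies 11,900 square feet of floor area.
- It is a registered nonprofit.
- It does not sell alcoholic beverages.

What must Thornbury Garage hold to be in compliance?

[R1] is a registered nonprofit (not: is a sole proprietorship) → Standard Registration not required.
[R2] is a registered nonprofit; does not sell alcoholic beverages → Operating Certificate not required.
[R3] hosts events open to the public → Standard Authorization required.
[R4] does not collect or haul waste → Operating License not required.
[R5] does not collect or haul waste; hosts events open to the public → Operating Permit not required.
[R6] floor area 11,900 square feet ≤ 17,300 square feet; is a registered nonprofit; hosts events open to the public → Small Premises License required.
[R7] is a registered nonprofit → Standard License required.
[R8] does not sell alcoholic beverages → Trade Permit exemption does not apply.
[R9] is a registered nonprofit → Trade Permit required.
[R10] is a registered nonprofit (not: is a sole proprietorship) → General Business Registration not required.

Small Premises License, Standard Authorization, Standard License, Trade Permit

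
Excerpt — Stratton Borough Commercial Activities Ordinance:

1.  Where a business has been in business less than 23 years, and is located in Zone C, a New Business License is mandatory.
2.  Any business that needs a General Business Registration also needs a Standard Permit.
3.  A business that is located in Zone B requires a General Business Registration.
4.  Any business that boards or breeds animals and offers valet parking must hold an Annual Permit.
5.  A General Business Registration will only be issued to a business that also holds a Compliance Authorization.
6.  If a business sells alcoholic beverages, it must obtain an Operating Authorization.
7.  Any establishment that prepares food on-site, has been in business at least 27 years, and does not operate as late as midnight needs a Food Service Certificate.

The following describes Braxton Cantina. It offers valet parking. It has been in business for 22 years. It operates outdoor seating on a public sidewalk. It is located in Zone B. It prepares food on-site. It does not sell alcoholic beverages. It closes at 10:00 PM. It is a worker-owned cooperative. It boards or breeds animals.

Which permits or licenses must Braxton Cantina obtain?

1. years in business 22 < 23; is located in Zone B (not: is located in Zone C) → New Business License not required.
2. General Business Registration is required → Standard Permit also required.
3. is located in Zone B → General Business Registration required.
4. boards or breeds animals; offers valet parking → Annual Permit required.
5. General Business Registration is required → Compliance Authorization also required.
6. does not sell alcoholic beverages → Operating Authorization not required.
7. prepares food on-site; years in business 22 < 27; closes 10:00 PM, at/before midnight → Food Service Certificate not required.

Annual Permit, Compliance Authorization, General Business Registration, Standard Permit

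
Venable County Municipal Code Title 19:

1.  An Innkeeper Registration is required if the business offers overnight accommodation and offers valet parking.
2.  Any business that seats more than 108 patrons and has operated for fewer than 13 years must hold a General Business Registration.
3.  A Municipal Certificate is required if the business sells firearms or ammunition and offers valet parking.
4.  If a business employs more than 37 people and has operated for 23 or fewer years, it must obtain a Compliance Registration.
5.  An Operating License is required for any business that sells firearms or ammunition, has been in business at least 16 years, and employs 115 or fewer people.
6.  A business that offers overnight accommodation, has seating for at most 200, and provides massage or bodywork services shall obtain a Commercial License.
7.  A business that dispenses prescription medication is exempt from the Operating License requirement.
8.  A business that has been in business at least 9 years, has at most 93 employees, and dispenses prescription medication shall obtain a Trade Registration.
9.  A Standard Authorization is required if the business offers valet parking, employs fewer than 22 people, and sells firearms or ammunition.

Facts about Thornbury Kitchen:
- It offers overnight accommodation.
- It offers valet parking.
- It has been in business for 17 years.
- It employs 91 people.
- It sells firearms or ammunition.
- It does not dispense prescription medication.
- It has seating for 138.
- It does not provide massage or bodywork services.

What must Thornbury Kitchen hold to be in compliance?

1. offers overnight accommodation; offers valet parking → Innkeeper Registration required.
2. seating 138 > 108; years in business 17 ≥ 13 → General Business Registration not required.
3. sells firearms or ammunition; offers valet parking → Municipal Certificate required.
4. employees 91 > 37; years in business 17 ≤ 23 → Compliance Registration required.
5. sells firearms or ammunition; years in business 17 ≥ 16; employees 91 ≤ 115 → Operating License required.
6. offers overnight accommodation; seating 138 ≤ 200; does not provide massage or bodywork services → Commercial License not required.
7. does not dispense prescription medication → Operating License exemption does not apply.
8. years in business 17 ≥ 9; employees 91 ≤ 93; does not dispense prescription medication → Trade Registration not required.
9. offers valet parking; employees 91 ≥ 22; sells firearms or ammunition → Standard Authorization not required.

Compliance Registration, Innkeeper Registration, Municipal Certificate, Operating License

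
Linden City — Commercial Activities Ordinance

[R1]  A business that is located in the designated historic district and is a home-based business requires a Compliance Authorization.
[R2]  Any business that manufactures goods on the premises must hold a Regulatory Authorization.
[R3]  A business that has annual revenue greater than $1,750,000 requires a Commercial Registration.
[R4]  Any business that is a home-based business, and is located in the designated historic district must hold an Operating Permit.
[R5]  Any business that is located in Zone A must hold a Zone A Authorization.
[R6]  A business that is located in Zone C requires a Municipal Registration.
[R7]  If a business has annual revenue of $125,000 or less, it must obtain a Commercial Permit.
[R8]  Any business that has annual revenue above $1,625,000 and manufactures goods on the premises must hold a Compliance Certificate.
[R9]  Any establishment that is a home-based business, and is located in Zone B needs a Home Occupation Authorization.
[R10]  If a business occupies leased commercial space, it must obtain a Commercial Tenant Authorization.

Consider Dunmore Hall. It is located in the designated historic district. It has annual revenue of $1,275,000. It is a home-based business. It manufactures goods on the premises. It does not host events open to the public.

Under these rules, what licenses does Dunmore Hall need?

[R1] is located in the designated historic district; is a home-based business → Compliance Authorization required.
[R2] manufactures goods on the premises → Regulatory Authorization required.
[R3] revenue $1,275,000 ≤ $1,750,000 → Commercial Registration not required.
[R4] is a home-based business; is located in the designated historic district → Operating Permit required.
[R5] is located in the designated historic district (not: is located in Zone A) → Zone A Authorization not required.
[R6] is located in the designated historic district (not: is located in Zone C) → Municipal Registration not required.
[R7] revenue $1,275,000 > $125,000 → Commercial Permit not required.
[R8] revenue $1,275,000 ≤ $1,625,000; manufactures goods on the premises → Compliance Certificate not required.
[R9] is a home-based business; is located in the designated historic district (not: is located in Zone B) → Home Occupation Authorization not required.
[R10] is a home-based business (not: occupies leased commercial space) → Commercial Tenant Authorization not required.

Compliance Authorization, Operating Permit, Regulatory Authorization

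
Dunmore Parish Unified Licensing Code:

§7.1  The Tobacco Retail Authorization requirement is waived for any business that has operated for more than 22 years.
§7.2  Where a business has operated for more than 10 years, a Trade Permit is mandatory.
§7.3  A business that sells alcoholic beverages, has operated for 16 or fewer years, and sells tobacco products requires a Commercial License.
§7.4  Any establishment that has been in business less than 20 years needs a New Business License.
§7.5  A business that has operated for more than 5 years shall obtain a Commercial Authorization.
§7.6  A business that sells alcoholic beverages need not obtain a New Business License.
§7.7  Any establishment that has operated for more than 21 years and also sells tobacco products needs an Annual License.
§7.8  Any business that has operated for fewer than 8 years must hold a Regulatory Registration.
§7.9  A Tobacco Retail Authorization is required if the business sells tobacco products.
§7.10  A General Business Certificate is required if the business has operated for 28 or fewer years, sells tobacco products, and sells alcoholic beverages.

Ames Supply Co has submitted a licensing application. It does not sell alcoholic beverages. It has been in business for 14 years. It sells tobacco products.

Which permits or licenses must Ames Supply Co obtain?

Commercial Authorization, New Business License, Tobacco Retail Authorization, Trade Permit

§7.1 years in business 14 ≤ 22 → Tobacco Retail Authorization exemption does not apply.
§7.2 years in business 14 > 10 → Trade Permit required.
§7.3 does not sell alcoholic beverages; years in business 14 ≤ 16; sells tobacco products → Commercial License not required.
§7.4 years in business 14 < 20 → New Business License required.
§7.5 years in business 14 > 5 → Commercial Authorization required.
§7.6 does not sell alcoholic beverages → New Business License exemption does not apply.
§7.7 years in business 14 ≤ 21; sells tobacco products → Annual License not required.
§7.8 years in business 14 ≥ 8 → Regulatory Registration not required.
§7.9 sells tobacco products → Tobacco Retail Authorization required.
§7.10 years in business 14 ≤ 28; sells tobacco products; does not sell alcoholic beverages → General Business Certificate not required.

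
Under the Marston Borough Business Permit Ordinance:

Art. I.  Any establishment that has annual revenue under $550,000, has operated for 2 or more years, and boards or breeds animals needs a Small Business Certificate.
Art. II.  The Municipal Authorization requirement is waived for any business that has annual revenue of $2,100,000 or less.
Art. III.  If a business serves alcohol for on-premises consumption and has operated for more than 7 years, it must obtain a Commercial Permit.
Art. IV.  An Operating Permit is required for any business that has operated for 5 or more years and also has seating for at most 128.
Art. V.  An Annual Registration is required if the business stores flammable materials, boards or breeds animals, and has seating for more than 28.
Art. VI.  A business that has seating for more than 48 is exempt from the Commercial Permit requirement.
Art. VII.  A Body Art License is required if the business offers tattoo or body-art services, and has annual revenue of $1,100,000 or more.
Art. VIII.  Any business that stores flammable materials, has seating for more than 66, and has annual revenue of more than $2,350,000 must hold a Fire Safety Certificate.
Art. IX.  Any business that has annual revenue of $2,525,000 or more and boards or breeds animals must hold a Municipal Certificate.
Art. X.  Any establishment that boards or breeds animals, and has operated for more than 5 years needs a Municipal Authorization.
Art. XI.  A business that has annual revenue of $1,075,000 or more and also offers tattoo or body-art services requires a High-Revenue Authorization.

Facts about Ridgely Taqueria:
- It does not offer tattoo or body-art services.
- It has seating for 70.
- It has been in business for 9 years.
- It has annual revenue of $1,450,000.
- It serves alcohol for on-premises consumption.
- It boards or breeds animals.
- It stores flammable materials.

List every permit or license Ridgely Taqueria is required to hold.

Annual Registration, Operating Permit

Art. I. revenue $1,450,000 ≥ $550,000; years in business 9 ≥ 2; boards or breeds animals → Small Business Certificate not required.
Art. II. revenue $1,450,000 ≤ $2,100,000 → exempt from Municipal Authorization.
Art. III. serves alcohol for on-premises consumption; years in business 9 > 7 → Commercial Permit required.
Art. IV. years in business 9 ≥ 5; seating 70 ≤ 128 → Operating Permit required.
Art. V. stores flammable materials; boards or breeds animals; seating 70 > 28 → Annual Registration required.
Art. VI. seating 70 > 48 → exempt from Commercial Permit.
Art. VII. does not offer tattoo or body-art services; revenue $1,450,000 ≥ $1,100,000 → Body Art License not required.
Art. VIII. stores flammable materials; seating 70 > 66; revenue $1,450,000 ≤ $2,350,000 → Fire Safety Certificate not required.
Art. IX. revenue $1,450,000 < $2,525,000; boards or breeds animals → Municipal Certificate not required.
Art. X. boards or breeds animals; years in business 9 > 5 → Municipal Authorization required.
Art. XI. revenue $1,450,000 ≥ $1,075,000; does not offer tattoo or body-art services → High-Revenue Authorization not required.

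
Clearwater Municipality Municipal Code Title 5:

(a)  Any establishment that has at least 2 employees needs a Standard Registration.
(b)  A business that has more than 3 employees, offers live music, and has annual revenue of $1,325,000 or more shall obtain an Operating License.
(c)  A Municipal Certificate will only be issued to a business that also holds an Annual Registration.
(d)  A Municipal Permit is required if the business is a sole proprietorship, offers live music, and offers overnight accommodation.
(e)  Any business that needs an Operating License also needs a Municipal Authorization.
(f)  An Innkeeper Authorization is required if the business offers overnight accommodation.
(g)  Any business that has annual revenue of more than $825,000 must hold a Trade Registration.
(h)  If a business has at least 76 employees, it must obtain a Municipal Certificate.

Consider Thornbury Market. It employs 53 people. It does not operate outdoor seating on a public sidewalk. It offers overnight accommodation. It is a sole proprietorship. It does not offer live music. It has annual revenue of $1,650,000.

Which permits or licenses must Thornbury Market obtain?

Innkeeper Authorization, Standard Registration, Trade Registration

(a) employees 53 ≥ 2 → Standard Registration required.
(b) employees 53 > 3; does not offer live music; revenue $1,650,000 ≥ $1,325,000 → Operating License not required.
(c) Municipal Certificate is not required → no effect.
(d) is a sole proprietorship; does not offer live music; offers overnight accommodation → Municipal Permit not required.
(e) Operating License is not required → no effect.
(f) offers overnight accommodation → Innkeeper Authorization required.
(g) revenue $1,650,000 > $825,000 → Trade Registration required.
(h) employees 53 < 76 → Municipal Certificate not required.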